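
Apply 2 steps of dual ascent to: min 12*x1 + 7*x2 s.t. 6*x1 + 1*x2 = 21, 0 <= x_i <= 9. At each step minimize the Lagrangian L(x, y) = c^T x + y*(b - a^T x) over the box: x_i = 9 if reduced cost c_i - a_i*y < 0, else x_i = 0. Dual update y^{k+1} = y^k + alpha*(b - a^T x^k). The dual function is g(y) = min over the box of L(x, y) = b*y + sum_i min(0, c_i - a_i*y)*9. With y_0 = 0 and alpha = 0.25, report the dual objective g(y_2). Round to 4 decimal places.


Dual ascent for LP: min 12*x1 + 7*x2, 6*x1 + 1*x2 = 21, 0 <= x_i <= 9
Step 1: y^k = 0.0, reduced costs: (12.0, 7.0)
  x^k = (0.0, 0.0), subgradient = b - a^T x = 21.0
  y^{k+1} = 0.0 + 0.25*21.0 = 5.25
Step 2: y^k = 5.25, reduced costs: (-19.5, 1.75)
  x^k = (9.0, 0.0), subgradient = b - a^T x = -33.0
  y^{k+1} = 5.25 + 0.25*-33.0 = -3.0
Dual objective at y_2 = -3.0: reduced costs (30.0, 10.0), box minimizer x = (0.0, 0.0)
g(y_2) = b*y + (c1 - a1*y)*x1 + (c2 - a2*y)*x2 = 21*(-3.0) + 30.0*0.0 + 10.0*0.0 = -63.0 + 0.0 + 0.0 = -63.0


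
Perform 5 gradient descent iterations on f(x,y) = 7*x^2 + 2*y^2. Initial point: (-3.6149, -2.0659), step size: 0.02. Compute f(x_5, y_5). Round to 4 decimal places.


Gradient descent on f(x,y) = 7*x^2 + 2*y^2.
Starting point: (-3.6149, -2.0659), alpha = 0.02
Step 1: grad_x = 2*7*-3.6149 = -50.6086, grad_y = 2*2*-2.0659 = -8.2636
  x_1 = -3.6149 - 0.02*-50.6086 = -2.6027
  y_1 = -2.0659 - 0.02*-8.2636 = -1.9006
Step 2: grad_x = 2*7*-2.6027 = -36.4382, grad_y = 2*2*-1.9006 = -7.6025
  x_2 = -2.6027 - 0.02*-36.4382 = -1.874
  y_2 = -1.9006 - 0.02*-7.6025 = -1.7486
Step 3: grad_x = 2*7*-1.874 = -26.2355, grad_y = 2*2*-1.7486 = -6.9943
  x_3 = -1.874 - 0.02*-26.2355 = -1.3493
  y_3 = -1.7486 - 0.02*-6.9943 = -1.6087
Step 4: grad_x = 2*7*-1.3493 = -18.8896, grad_y = 2*2*-1.6087 = -6.4348
  x_4 = -1.3493 - 0.02*-18.8896 = -0.9715
  y_4 = -1.6087 - 0.02*-6.4348 = -1.48
Step 5: grad_x = 2*7*-0.9715 = -13.6005, grad_y = 2*2*-1.48 = -5.92
  x_5 = -0.9715 - 0.02*-13.6005 = -0.6995
  y_5 = -1.48 - 0.02*-5.92 = -1.3616
f(-0.6995, -1.3616) = 7*(-0.6995)^2 + 2*(-1.3616)^2 = 7.1325


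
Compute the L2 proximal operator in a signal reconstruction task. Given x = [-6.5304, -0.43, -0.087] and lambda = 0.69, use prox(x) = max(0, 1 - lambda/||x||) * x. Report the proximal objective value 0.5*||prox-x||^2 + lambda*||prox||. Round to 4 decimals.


Step 1: Compute ||x||.
||x|| = 6.5451
Step 2: Compute scaling factor.
scale = max(0, 1 - 0.69/6.5451) = 0.8946
Step 3: prox(x) = [-5.842, -0.3847, -0.0778]
||prox(x)|| = 5.8551
Step 4: Proximal objective.
0.5*||prox-x||^2 = 0.2381
lambda*||prox|| = 4.04
Total = 4.2781


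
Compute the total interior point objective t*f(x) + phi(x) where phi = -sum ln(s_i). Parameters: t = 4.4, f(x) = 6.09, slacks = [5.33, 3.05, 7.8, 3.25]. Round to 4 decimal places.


Step 1: Compute log-barrier.
ln values: [1.6734, 1.1151, 2.0541, 1.1787]
phi = -(1.6734 + 1.1151 + 2.0541 + 1.1787) = -6.0213
Step 2: Compute augmented objective.
t*f(x) = 4.4*6.09 = 26.796
Total = 26.796 - 6.0213 = 20.7747


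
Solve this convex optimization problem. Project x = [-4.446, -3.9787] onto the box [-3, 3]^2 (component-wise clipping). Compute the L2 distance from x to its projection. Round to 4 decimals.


Project each component onto [-3, 3].
clip(-4.446) = -3.0, clip(-3.9787) = -3.0
Projection = [-3.0, -3.0]
Squared diffs: [2.0909, 0.9579]
Distance = sqrt(3.0488) = 1.7461


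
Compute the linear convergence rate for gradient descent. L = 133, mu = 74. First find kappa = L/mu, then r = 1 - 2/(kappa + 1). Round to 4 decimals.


Step 1: Compute the condition number.
kappa = L/mu = 133/74 = 1.7973
Step 2: Compute the convergence rate.
r = 1 - 2/(kappa + 1) = 1 - 2*mu/(L + mu) = (L - mu)/(L + mu) = 59/207 = 0.285


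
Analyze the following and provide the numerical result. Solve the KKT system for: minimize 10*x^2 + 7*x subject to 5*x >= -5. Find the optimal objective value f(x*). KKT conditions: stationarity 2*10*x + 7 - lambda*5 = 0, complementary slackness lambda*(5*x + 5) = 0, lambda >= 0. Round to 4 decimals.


Step 1: Try lambda = 0 (constraint inactive).
Stationarity: 2*10*x + 7 = 0
x* = -7/(2*10) = -0.35
Check constraint: 5*-0.35 = -1.75 >= -5 -- satisfied.
Step 2: Compute optimal value.
f(x*) = 10*(-0.35)^2 + 7*(-0.35) = -1.225


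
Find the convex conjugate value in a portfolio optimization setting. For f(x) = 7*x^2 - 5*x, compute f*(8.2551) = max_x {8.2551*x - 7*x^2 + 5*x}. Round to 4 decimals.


f*(y) = sup_x {y*x - a*x^2 - b*x} = sup_x {(y-b)*x - a*x^2}
FOC: (y - b) - 2a*x = 0 => x* = (y - b)/(2a)
x* = (8.2551 + 5)/(2*7) = 0.9468
f*(8.2551) = (y-b)^2/(4a) = (8.2551 + 5)^2/(4*7)
= 175.6977/28 = 6.2749


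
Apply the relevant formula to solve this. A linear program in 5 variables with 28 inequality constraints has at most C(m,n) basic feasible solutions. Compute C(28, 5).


Each vertex corresponds to some choice of n active constraints out of m, so the number of vertices is at most C(m, n) = m! / (n!(m-n)!).
m = 28, n = 5
Numerator: 28 * 27 * 26 * 25 * 24
Denominator: 5! = 120
C(28, 5) = 98280


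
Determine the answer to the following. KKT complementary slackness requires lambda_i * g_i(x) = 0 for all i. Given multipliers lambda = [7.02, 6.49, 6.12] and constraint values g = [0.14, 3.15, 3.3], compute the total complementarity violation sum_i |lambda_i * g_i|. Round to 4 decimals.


KKT complementary slackness check:
lambda_1 * g_1 = 7.02 * 0.14 = 0.9828
lambda_2 * g_2 = 6.49 * 3.15 = 20.4435
lambda_3 * g_3 = 6.12 * 3.3 = 20.196
Total violation = 0.9828 + 20.4435 + 20.196 = 41.6223


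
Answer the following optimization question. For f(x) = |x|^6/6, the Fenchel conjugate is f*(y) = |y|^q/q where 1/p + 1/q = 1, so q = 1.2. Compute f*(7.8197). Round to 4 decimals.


The conjugate exponent q satisfies 1/p + 1/q = 1.
p = 6, so q = 6/(6 - 1) = 1.2
|y|^q = 7.8197^1.2 = 11.7985
f*(7.8197) = 11.7985 / 1.2 = 9.8321


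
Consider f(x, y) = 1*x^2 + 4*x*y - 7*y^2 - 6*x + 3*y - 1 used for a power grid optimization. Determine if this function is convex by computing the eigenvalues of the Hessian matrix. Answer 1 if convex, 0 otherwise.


The Hessian of f(x,y) = 1*x^2 + 4*x*y - 7*y^2 - 6*x + 3*y - 1 is:
H = [[2, 4], [4, -14]]
Trace = 2 - 14 = -12
Determinant = 2*-14 - (4)^2 = -44
Discriminant = (-12)^2 - 4*-44 = 320.0
Eigenvalues: lambda_1 = -14.9443, lambda_2 = 2.9443
The function is not convex.

0


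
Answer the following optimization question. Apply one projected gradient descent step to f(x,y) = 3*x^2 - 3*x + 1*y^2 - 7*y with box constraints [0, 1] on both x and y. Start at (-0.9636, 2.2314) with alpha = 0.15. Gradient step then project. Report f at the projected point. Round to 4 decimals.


Step 1: Compute gradient at (-0.9636, 2.2314).
grad_x = 2*3*-0.9636 - 3 = -8.7816
grad_y = 2*1*2.2314 - 7 = -2.5372
Step 2: Gradient step.
x_raw = -0.9636 - 0.15*-8.7816 = 0.3536
y_raw = 2.2314 - 0.15*-2.5372 = 2.612
Step 3: Project onto [0, 1].
x_proj = clip(0.3536) = 0.3536
y_proj = clip(2.612) = 1.0
Step 4: Evaluate f.
f(0.3536, 1.0) = -6.6857


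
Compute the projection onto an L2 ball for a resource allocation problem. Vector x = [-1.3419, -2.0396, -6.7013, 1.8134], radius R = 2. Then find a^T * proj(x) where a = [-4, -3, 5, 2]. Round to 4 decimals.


Step 1: Compute ||x|| (intermediates to 6 decimals).
||x|| = sqrt((-1.3419)^2 + (-2.0396)^2 + (-6.7013)^2 + 1.8134^2) = 7.35911
Step 2: Project.
Since ||x|| > R, scale = R/||x|| = 2/7.35911 = 0.271772, proj(x) = scale * x
proj(x) = [-0.364691, -0.554306, -1.821226, 0.492831]
Step 3: Dot product.
a^T * proj(x) = -4*(-0.364691) - 3*(-0.554306) + 5*(-1.821226) + 2*0.492831 = -4.9988


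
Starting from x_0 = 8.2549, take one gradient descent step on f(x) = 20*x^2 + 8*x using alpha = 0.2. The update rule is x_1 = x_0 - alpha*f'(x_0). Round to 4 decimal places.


We compute the gradient at x_0 and apply the update.
f'(x) = 40*x + 8
f'(8.2549) = 40*8.2549 + 8 = 338.196
x_1 = 8.2549 - 0.2*338.196 = -59.3843


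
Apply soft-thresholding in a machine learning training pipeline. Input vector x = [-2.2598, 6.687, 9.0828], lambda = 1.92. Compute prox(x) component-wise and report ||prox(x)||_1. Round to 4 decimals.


Soft-thresholding with lambda = 1.92:
prox(-2.2598) = sign(-2.2598)*max(|-2.2598| - 1.92, 0) = -0.3398
prox(6.687) = sign(6.687)*max(|6.687| - 1.92, 0) = 4.767
prox(9.0828) = sign(9.0828)*max(|9.0828| - 1.92, 0) = 7.1628
prox(x) = [-0.3398, 4.767, 7.1628]
||prox(x)||_1 = 0.3398 + 4.767 + 7.1628 = 12.2696


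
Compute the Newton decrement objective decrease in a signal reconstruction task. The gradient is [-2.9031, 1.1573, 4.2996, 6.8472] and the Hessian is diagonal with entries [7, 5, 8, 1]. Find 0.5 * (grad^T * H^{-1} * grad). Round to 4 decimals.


Step 1: H is diagonal, so H^(-1) * g = [-0.4147, 0.2315, 0.5375, 6.8472].
Step 2: g^T H^(-1) g = sum_i g_i^2 / H_ii
  = (-2.9031)^2/7 + (1.1573)^2/5 + (4.2996)^2/8 + (6.8472)^2/1
  = 1.204 + 0.2679 + 2.3108 + 46.8841 = 50.6668
Step 3: Objective decrease = 0.5 * g^T H^(-1) g = 25.3334


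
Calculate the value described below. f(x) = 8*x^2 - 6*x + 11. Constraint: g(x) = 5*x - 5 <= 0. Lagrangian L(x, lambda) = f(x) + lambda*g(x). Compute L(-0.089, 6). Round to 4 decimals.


Step 1: Evaluate f(x).
f(-0.089) = 8*(-0.089)^2 - 6*(-0.089) + 11 = 11.5974
Step 2: Evaluate g(x).
g(-0.089) = 5*-0.089 - 5 = -5.445
Step 3: Compute Lagrangian.
L = 11.5974 + 6*-5.445 = -21.0726


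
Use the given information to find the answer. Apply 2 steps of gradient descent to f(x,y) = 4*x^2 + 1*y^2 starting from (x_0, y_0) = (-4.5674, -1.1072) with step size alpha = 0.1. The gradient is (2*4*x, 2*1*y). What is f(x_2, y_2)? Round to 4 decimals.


Gradient descent on f(x,y) = 4*x^2 + 1*y^2.
Starting point: (-4.5674, -1.1072), alpha = 0.1
Step 1: grad_x = 2*4*-4.5674 = -36.5392, grad_y = 2*1*-1.1072 = -2.2144
  x_1 = -4.5674 - 0.1*-36.5392 = -0.9135
  y_1 = -1.1072 - 0.1*-2.2144 = -0.8858
Step 2: grad_x = 2*4*-0.9135 = -7.3078, grad_y = 2*1*-0.8858 = -1.7715
  x_2 = -0.9135 - 0.1*-7.3078 = -0.1827
  y_2 = -0.8858 - 0.1*-1.7715 = -0.7086
f(-0.1827, -0.7086) = 4*(-0.1827)^2 + 1*(-0.7086)^2 = 0.6356


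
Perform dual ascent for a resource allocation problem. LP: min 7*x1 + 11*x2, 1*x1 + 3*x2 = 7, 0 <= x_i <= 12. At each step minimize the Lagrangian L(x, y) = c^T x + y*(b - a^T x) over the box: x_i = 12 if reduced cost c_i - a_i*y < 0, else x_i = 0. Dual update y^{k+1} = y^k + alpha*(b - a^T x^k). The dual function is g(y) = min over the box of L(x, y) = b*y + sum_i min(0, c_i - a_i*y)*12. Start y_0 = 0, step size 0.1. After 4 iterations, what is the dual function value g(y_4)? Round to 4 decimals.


Dual ascent for LP: min 7*x1 + 11*x2, 1*x1 + 3*x2 = 7, 0 <= x_i <= 12
Step 1: y^k = 0.0, reduced costs: (7.0, 11.0)
  x^k = (0.0, 0.0), subgradient = b - a^T x = 7.0
  y^{k+1} = 0.0 + 0.1*7.0 = 0.7
Step 2: y^k = 0.7, reduced costs: (6.3, 8.9)
  x^k = (0.0, 0.0), subgradient = b - a^T x = 7.0
  y^{k+1} = 0.7 + 0.1*7.0 = 1.4
Step 3: y^k = 1.4, reduced costs: (5.6, 6.8)
  x^k = (0.0, 0.0), subgradient = b - a^T x = 7.0
  y^{k+1} = 1.4 + 0.1*7.0 = 2.1
Step 4: y^k = 2.1, reduced costs: (4.9, 4.7)
  x^k = (0.0, 0.0), subgradient = b - a^T x = 7.0
  y^{k+1} = 2.1 + 0.1*7.0 = 2.8
Dual objective at y_4 = 2.8: reduced costs (4.2, 2.6), box minimizer x = (0.0, 0.0)
g(y_4) = b*y + (c1 - a1*y)*x1 + (c2 - a2*y)*x2 = 7*2.8 + 4.2*0.0 + 2.6*0.0 = 19.6 + 0.0 + 0.0 = 19.6


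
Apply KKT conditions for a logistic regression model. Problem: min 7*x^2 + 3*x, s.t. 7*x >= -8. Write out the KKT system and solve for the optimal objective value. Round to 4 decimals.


Step 1: Try lambda = 0 (constraint inactive).
Stationarity: 2*7*x + 3 = 0
x* = -3/(2*7) = -3/14 = -0.2143 (rounded; the exact value -3/14 is used below)
Check constraint: 7*-0.2143 = -1.5001 >= -8 -- satisfied.
Step 2: Compute optimal value.
f(x*) = 7*(-3/14)^2 + 3*(-3/14) = -0.3214


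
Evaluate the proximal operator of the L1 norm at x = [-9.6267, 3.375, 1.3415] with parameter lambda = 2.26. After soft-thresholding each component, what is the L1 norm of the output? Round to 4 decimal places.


Soft-thresholding with lambda = 2.26:
prox(-9.6267) = sign(-9.6267)*max(|-9.6267| - 2.26, 0) = -7.3667
prox(3.375) = sign(3.375)*max(|3.375| - 2.26, 0) = 1.115
prox(1.3415) = sign(1.3415)*max(|1.3415| - 2.26, 0) = 0.0
prox(x) = [-7.3667, 1.115, 0.0]
||prox(x)||_1 = 7.3667 + 1.115 + 0.0 = 8.4817


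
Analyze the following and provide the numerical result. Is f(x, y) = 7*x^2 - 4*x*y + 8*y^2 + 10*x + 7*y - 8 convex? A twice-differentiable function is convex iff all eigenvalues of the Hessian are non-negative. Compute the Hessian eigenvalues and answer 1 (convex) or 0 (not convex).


The Hessian of f(x,y) = 7*x^2 - 4*x*y + 8*y^2 + 10*x + 7*y - 8 is:
H = [[14, -4], [-4, 16]]
Trace = 14 + 16 = 30
Determinant = 14*16 - (-4)^2 = 208
Discriminant = (30)^2 - 4*208 = 68.0
Eigenvalues: lambda_1 = 10.8769, lambda_2 = 19.1231
The function is convex.

1


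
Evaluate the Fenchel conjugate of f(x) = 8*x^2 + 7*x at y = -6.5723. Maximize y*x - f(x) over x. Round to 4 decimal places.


f*(y) = sup_x {y*x - a*x^2 - b*x} = sup_x {(y-b)*x - a*x^2}
FOC: (y - b) - 2a*x = 0 => x* = (y - b)/(2a)
x* = (-6.5723 - 7)/(2*8) = -0.8483
f*(-6.5723) = (y-b)^2/(4a) = (-6.5723 - 7)^2/(4*8)
= 184.2073/32 = 5.7565


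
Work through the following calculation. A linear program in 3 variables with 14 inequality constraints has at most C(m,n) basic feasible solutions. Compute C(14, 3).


Each vertex corresponds to some choice of n active constraints out of m, so the number of vertices is at most C(m, n) = m! / (n!(m-n)!).
m = 14, n = 3
Numerator: 14 * 13 * 12
Denominator: 3! = 6
C(14, 3) = 364


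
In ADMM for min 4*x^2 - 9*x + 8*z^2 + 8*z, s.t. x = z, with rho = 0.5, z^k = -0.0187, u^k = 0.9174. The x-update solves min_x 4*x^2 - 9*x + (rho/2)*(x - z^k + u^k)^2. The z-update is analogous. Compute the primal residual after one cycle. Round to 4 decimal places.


ADMM iteration with rho = 0.5, z^k = -0.0187, u^k = 0.9174
Step 1: x-update.
Minimize 4*x^2 - 9*x + (0.5/2)*(x + 0.0187 + 0.9174)^2
FOC: (2*4 + 0.5)*x = 9 + 0.5*(-0.0187 - 0.9174)
x^{k+1} = 1.0038
Step 2: z-update.
Minimize 8*z^2 + 8*z + (0.5/2)*(1.0038 - z + 0.9174)^2
FOC: (2*8 + 0.5)*z = -8 + 0.5*(1.0038 + 0.9174)
z^{k+1} = -0.4266
Step 3: u-update.
u^{k+1} = 0.9174 + 1.0038 + 0.4266 = 2.3478
Step 4: Primal residual = |1.0038 + 0.4266| = 1.4304


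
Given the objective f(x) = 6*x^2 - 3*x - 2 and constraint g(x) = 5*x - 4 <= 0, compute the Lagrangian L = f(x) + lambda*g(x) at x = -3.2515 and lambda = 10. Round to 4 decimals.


Step 1: Evaluate f(x).
f(-3.2515) = 6*(-3.2515)^2 - 3*(-3.2515) - 2 = 71.188
Step 2: Evaluate g(x).
g(-3.2515) = 5*-3.2515 - 4 = -20.2575
Step 3: Compute Lagrangian.
L = 71.188 + 10*-20.2575 = -131.387


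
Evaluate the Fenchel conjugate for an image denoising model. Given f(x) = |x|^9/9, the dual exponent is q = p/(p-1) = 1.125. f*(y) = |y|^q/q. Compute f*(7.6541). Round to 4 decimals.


The conjugate exponent q satisfies 1/p + 1/q = 1.
p = 9, so q = 9/(9 - 1) = 1.125
|y|^q = 7.6541^1.125 = 9.8714
f*(7.6541) = 9.8714 / 1.125 = 8.7746


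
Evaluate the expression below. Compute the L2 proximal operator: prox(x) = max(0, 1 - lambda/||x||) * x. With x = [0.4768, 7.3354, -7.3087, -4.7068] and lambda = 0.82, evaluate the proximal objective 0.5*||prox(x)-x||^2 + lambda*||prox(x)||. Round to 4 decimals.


Step 1: Compute ||x||.
||x|| = 11.3845
Step 2: Compute scaling factor.
scale = max(0, 1 - 0.82/11.3845) = 0.928
Step 3: prox(x) = [0.4425, 6.807, -6.7823, -4.3678]
||prox(x)|| = 10.5645
Step 4: Proximal objective.
0.5*||prox-x||^2 = 0.3362
lambda*||prox|| = 8.6629
Total = 8.9991


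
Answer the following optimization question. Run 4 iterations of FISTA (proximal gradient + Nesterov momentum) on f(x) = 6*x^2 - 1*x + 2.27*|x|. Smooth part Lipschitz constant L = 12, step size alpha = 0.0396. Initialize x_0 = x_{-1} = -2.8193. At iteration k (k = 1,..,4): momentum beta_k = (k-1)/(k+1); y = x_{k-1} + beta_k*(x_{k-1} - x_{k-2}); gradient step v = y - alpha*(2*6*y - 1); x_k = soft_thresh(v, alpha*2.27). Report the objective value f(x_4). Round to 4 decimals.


FISTA on f(x) = 6*x^2 - 1*x + 2.27*|x|
L = 12, alpha = 0.0396
Iteration 1: beta = 0.0, y = -2.8193 + 0.0*(-2.8193 + 2.8193) = -2.8193
  grad(y) = -34.8316, v = y - alpha*grad = -1.44
  prox(v) = soft_thresh(-1.44, 0.0899) = -1.3501
Iteration 2: beta = 0.3333, y = -1.3501 + 0.3333*(-1.3501 + 2.8193) = -0.8603
  grad(y) = -11.324, v = y - alpha*grad = -0.4119
  prox(v) = soft_thresh(-0.4119, 0.0899) = -0.322
Iteration 3: beta = 0.5, y = -0.322 + 0.5*(-0.322 + 1.3501) = 0.192
  grad(y) = 1.3042, v = y - alpha*grad = 0.1404
  prox(v) = soft_thresh(0.1404, 0.0899) = 0.0505
Iteration 4: beta = 0.6, y = 0.0505 + 0.6*(0.0505 + 0.322) = 0.274
  grad(y) = 2.2877, v = y - alpha*grad = 0.1834
  prox(v) = soft_thresh(0.1834, 0.0899) = 0.0935
f(x_4) = 6*0.0935^2 - 1*0.0935 + 2.27*|0.0935| = 0.1712


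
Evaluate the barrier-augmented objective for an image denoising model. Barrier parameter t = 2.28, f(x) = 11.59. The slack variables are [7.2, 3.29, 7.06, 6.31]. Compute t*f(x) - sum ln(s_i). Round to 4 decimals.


Step 1: Compute log-barrier.
ln values: [1.9741, 1.1909, 1.9544, 1.8421]
phi = -(1.9741 + 1.1909 + 1.9544 + 1.8421) = -6.9615
Step 2: Compute augmented objective.
t*f(x) = 2.28*11.59 = 26.4252
Total = 26.4252 - 6.9615 = 19.4637


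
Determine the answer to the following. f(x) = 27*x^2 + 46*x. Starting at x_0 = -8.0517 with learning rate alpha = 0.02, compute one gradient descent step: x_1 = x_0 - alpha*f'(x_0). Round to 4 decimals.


We compute the gradient at x_0 and apply the update.
f'(x) = 54*x + 46
f'(-8.0517) = 54*-8.0517 + 46 = -388.7918
x_1 = -8.0517 - 0.02*-388.7918 = -0.2759


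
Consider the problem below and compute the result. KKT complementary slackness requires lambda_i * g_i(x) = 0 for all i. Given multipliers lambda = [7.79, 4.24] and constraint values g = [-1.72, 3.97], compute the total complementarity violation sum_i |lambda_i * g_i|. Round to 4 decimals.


KKT complementary slackness check:
lambda_1 * g_1 = 7.79 * -1.72 = -13.3988
lambda_2 * g_2 = 4.24 * 3.97 = 16.8328
Total violation = 13.3988 + 16.8328 = 30.2316


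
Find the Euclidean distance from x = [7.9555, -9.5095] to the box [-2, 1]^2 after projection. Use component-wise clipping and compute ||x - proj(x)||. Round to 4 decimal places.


Project each component onto [-2, 1].
clip(7.9555) = 1.0, clip(-9.5095) = -2.0
Projection = [1.0, -2.0]
Squared diffs: [48.379, 56.3926]
Distance = sqrt(104.7716) = 10.2358


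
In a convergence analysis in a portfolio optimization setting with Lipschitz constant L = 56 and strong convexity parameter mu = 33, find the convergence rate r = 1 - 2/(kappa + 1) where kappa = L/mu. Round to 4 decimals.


Step 1: Compute the condition number.
kappa = L/mu = 56/33 = 1.697
Step 2: Compute the convergence rate.
r = 1 - 2/(kappa + 1) = 1 - 2*mu/(L + mu) = (L - mu)/(L + mu) = 23/89 = 0.2584


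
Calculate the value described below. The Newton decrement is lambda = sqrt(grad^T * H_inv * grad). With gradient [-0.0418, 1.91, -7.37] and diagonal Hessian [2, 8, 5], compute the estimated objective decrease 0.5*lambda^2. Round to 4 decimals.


Step 1: H is diagonal, so H^(-1) * g = [-0.0209, 0.2388, -1.474].
Step 2: g^T H^(-1) g = sum_i g_i^2 / H_ii
  = (-0.0418)^2/2 + (1.91)^2/8 + (-7.37)^2/5
  = 0.0009 + 0.456 + 10.8634 = 11.3203
Step 3: Objective decrease = 0.5 * g^T H^(-1) g = 5.6601


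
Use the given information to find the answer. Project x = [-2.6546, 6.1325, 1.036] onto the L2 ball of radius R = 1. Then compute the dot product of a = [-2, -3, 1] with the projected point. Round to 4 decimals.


Step 1: Compute ||x|| (intermediates to 6 decimals).
||x|| = sqrt((-2.6546)^2 + 6.1325^2 + 1.036^2) = 6.76223
Step 2: Project.
Since ||x|| > R, scale = R/||x|| = 1/6.76223 = 0.14788, proj(x) = scale * x
proj(x) = [-0.392562, 0.906874, 0.153204]
Step 3: Dot product.
a^T * proj(x) = -2*(-0.392562) - 3*0.906874 + 1*0.153204 = -1.7823


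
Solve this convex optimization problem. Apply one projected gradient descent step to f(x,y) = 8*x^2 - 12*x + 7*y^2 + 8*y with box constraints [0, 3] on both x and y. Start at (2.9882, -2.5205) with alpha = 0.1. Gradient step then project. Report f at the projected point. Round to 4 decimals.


Step 1: Compute gradient at (2.9882, -2.5205).
grad_x = 2*8*2.9882 - 12 = 35.8112
grad_y = 2*7*-2.5205 + 8 = -27.287
Step 2: Gradient step.
x_raw = 2.9882 - 0.1*35.8112 = -0.5929
y_raw = -2.5205 - 0.1*-27.287 = 0.2082
Step 3: Project onto [0, 3].
x_proj = clip(-0.5929) = 0.0
y_proj = clip(0.2082) = 0.2082
Step 4: Evaluate f.
f(0.0, 0.2082) = 1.969


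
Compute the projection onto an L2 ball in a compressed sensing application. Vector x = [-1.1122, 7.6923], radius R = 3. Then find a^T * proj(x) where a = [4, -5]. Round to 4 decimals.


Step 1: Compute ||x|| (intermediates to 6 decimals).
||x|| = sqrt((-1.1122)^2 + 7.6923^2) = 7.772288
Step 2: Project.
Since ||x|| > R, scale = R/||x|| = 3/7.772288 = 0.385987, proj(x) = scale * x
proj(x) = [-0.429295, 2.969128]
Step 3: Dot product.
a^T * proj(x) = 4*(-0.429295) - 5*2.969128 = -16.5628


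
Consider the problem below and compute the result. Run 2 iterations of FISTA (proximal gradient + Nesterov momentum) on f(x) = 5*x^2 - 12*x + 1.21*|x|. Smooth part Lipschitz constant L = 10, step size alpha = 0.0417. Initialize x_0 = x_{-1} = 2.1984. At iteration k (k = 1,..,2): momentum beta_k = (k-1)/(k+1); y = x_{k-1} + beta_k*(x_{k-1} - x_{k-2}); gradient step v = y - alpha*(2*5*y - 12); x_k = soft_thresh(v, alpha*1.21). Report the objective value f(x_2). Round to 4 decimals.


FISTA on f(x) = 5*x^2 - 12*x + 1.21*|x|
L = 10, alpha = 0.0417
Iteration 1: beta = 0.0, y = 2.1984 + 0.0*(2.1984 - 2.1984) = 2.1984
  grad(y) = 9.984, v = y - alpha*grad = 1.7821
  prox(v) = soft_thresh(1.7821, 0.0505) = 1.7316
Iteration 2: beta = 0.3333, y = 1.7316 + 0.3333*(1.7316 - 2.1984) = 1.576
  grad(y) = 3.7601, v = y - alpha*grad = 1.4192
  prox(v) = soft_thresh(1.4192, 0.0505) = 1.3688
f(x_2) = 5*1.3688^2 - 12*1.3688 + 1.21*|1.3688| = -5.4014


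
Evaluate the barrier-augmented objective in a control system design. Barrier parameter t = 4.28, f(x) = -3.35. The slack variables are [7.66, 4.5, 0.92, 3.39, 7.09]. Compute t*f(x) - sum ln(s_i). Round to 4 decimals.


Step 1: Compute log-barrier.
ln values: [2.036, 1.5041, -0.0834, 1.2208, 1.9587]
phi = -(2.036 + 1.5041 - 0.0834 + 1.2208 + 1.9587) = -6.6362
Step 2: Compute augmented objective.
t*f(x) = 4.28*-3.35 = -14.338
Total = -14.338 - 6.6362 = -20.9742


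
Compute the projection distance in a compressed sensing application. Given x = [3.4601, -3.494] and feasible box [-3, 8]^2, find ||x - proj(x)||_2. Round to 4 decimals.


Project each component onto [-3, 8].
clip(3.4601) = 3.4601, clip(-3.494) = -3.0
Projection = [3.4601, -3.0]
Squared diffs: [0.0, 0.244]
Distance = sqrt(0.244) = 0.494


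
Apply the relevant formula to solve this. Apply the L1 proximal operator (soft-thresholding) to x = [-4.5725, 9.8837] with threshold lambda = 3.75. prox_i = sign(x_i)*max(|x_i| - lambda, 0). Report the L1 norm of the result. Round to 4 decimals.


Soft-thresholding with lambda = 3.75:
prox(-4.5725) = sign(-4.5725)*max(|-4.5725| - 3.75, 0) = -0.8225
prox(9.8837) = sign(9.8837)*max(|9.8837| - 3.75, 0) = 6.1337
prox(x) = [-0.8225, 6.1337]
||prox(x)||_1 = 0.8225 + 6.1337 = 6.9562


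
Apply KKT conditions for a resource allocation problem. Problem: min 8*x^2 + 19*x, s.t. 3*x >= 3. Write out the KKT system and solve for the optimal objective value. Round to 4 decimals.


Step 1: Try lambda = 0 (constraint inactive).
x_unc = -19/(2*8) = -1.1875
Check: 3*-1.1875 = -3.5625 < 3 -- violated!
Step 2: Constraint must be active: 3*x = 3
x* = 3/3 = 1.0
lambda = (2*8*1.0 + 19)/3 = 11.6667
Step 3: Compute optimal value.
f(x*) = 8*1.0^2 + 19*1.0 = 27.0


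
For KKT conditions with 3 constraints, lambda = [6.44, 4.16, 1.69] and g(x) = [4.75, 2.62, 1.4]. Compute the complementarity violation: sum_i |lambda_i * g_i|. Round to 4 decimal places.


KKT complementary slackness check:
lambda_1 * g_1 = 6.44 * 4.75 = 30.59
lambda_2 * g_2 = 4.16 * 2.62 = 10.8992
lambda_3 * g_3 = 1.69 * 1.4 = 2.366
Total violation = 30.59 + 10.8992 + 2.366 = 43.8552


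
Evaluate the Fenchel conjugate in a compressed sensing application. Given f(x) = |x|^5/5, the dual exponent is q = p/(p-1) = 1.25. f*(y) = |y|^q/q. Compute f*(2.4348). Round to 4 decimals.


The conjugate exponent q satisfies 1/p + 1/q = 1.
p = 5, so q = 5/(5 - 1) = 1.25
|y|^q = 2.4348^1.25 = 3.0414
f*(2.4348) = 3.0414 / 1.25 = 2.4332


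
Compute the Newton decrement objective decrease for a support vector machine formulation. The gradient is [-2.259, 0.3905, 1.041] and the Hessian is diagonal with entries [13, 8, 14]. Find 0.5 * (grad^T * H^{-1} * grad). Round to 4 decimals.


Step 1: H is diagonal, so H^(-1) * g = [-0.1738, 0.0488, 0.0744].
Step 2: g^T H^(-1) g = sum_i g_i^2 / H_ii
  = (-2.259)^2/13 + (0.3905)^2/8 + (1.041)^2/14
  = 0.3925 + 0.0191 + 0.0774 = 0.489
Step 3: Objective decrease = 0.5 * g^T H^(-1) g = 0.2445


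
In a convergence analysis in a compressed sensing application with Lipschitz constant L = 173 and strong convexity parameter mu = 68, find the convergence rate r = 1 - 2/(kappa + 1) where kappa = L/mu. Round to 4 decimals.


Step 1: Compute the condition number.
kappa = L/mu = 173/68 = 2.5441
Step 2: Compute the convergence rate.
r = 1 - 2/(kappa + 1) = 1 - 2*mu/(L + mu) = (L - mu)/(L + mu) = 105/241 = 0.4357


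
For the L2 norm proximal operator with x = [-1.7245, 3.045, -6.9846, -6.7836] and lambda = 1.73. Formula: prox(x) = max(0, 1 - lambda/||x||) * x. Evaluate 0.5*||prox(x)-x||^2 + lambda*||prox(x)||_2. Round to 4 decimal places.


Step 1: Compute ||x||.
||x|| = 10.3464
Step 2: Compute scaling factor.
scale = max(0, 1 - 1.73/10.3464) = 0.8328
Step 3: prox(x) = [-1.4361, 2.5359, -5.8167, -5.6493]
||prox(x)|| = 8.6164
Step 4: Proximal objective.
0.5*||prox-x||^2 = 1.4965
lambda*||prox|| = 14.9064
Total = 16.4028


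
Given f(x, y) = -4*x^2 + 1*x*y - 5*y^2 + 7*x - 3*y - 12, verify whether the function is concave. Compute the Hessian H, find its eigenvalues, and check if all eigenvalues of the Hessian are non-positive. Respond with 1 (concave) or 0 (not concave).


The Hessian of f(x,y) = -4*x^2 + 1*x*y - 5*y^2 + 7*x - 3*y - 12 is:
H = [[-8, 1], [1, -10]]
Trace = -8 - 10 = -18
Determinant = -8*-10 - (1)^2 = 79
Discriminant = (-18)^2 - 4*79 = 8.0
Eigenvalues: lambda_1 = -10.4142, lambda_2 = -7.5858
The function is concave.

1


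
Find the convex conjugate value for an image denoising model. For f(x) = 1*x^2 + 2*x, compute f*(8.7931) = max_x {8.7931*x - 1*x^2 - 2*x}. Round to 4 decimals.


f*(y) = sup_x {y*x - a*x^2 - b*x} = sup_x {(y-b)*x - a*x^2}
FOC: (y - b) - 2a*x = 0 => x* = (y - b)/(2a)
x* = (8.7931 - 2)/(2*1) = 3.3966
f*(8.7931) = (y-b)^2/(4a) = (8.7931 - 2)^2/(4*1)
= 46.1462/4 = 11.5366


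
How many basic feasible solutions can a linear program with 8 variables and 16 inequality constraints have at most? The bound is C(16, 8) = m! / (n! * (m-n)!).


Each vertex corresponds to some choice of n active constraints out of m, so the number of vertices is at most C(m, n) = m! / (n!(m-n)!).
m = 16, n = 8
Numerator: 16 * 15 * 14 * 13 * 12 * 11 * 10 * 9
Denominator: 8! = 40320
C(16, 8) = 12870


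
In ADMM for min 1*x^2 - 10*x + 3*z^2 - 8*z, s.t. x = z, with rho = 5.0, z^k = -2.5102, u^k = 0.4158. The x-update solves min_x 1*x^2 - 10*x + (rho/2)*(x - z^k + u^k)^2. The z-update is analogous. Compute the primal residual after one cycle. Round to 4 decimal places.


ADMM iteration with rho = 5.0, z^k = -2.5102, u^k = 0.4158
Step 1: x-update.
Minimize 1*x^2 - 10*x + (5.0/2)*(x + 2.5102 + 0.4158)^2
FOC: (2*1 + 5.0)*x = 10 + 5.0*(-2.5102 - 0.4158)
x^{k+1} = -0.6614
Step 2: z-update.
Minimize 3*z^2 - 8*z + (5.0/2)*(-0.6614 - z + 0.4158)^2
FOC: (2*3 + 5.0)*z = 8 + 5.0*(-0.6614 + 0.4158)
z^{k+1} = 0.6156
Step 3: u-update.
u^{k+1} = 0.4158 - 0.6614 - 0.6156 = -0.8613
Step 4: Primal residual = |-0.6614 - 0.6156| = 1.2771


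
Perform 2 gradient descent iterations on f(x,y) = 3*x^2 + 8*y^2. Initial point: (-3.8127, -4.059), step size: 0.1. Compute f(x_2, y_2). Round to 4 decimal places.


Gradient descent on f(x,y) = 3*x^2 + 8*y^2.
Starting point: (-3.8127, -4.059), alpha = 0.1
Step 1: grad_x = 2*3*-3.8127 = -22.8762, grad_y = 2*8*-4.059 = -64.944
  x_1 = -3.8127 - 0.1*-22.8762 = -1.5251
  y_1 = -4.059 - 0.1*-64.944 = 2.4354
Step 2: grad_x = 2*3*-1.5251 = -9.1505, grad_y = 2*8*2.4354 = 38.9664
  x_2 = -1.5251 - 0.1*-9.1505 = -0.61
  y_2 = 2.4354 - 0.1*38.9664 = -1.4612
f(-0.61, -1.4612) = 3*(-0.61)^2 + 8*(-1.4612)^2 = 18.1982


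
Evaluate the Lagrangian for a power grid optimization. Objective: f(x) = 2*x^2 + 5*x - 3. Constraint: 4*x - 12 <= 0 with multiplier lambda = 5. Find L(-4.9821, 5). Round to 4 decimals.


Step 1: Evaluate f(x).
f(-4.9821) = 2*(-4.9821)^2 + 5*(-4.9821) - 3 = 21.7321
Step 2: Evaluate g(x).
g(-4.9821) = 4*-4.9821 - 12 = -31.9284
Step 3: Compute Lagrangian.
L = 21.7321 + 5*-31.9284 = -137.9099


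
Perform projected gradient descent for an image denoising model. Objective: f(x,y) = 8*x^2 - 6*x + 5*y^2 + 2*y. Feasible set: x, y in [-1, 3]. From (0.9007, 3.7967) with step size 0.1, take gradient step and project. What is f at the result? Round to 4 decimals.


Step 1: Compute gradient at (0.9007, 3.7967).
grad_x = 2*8*0.9007 - 6 = 8.4112
grad_y = 2*5*3.7967 + 2 = 39.967
Step 2: Gradient step.
x_raw = 0.9007 - 0.1*8.4112 = 0.0596
y_raw = 3.7967 - 0.1*39.967 = -0.2
Step 3: Project onto [-1, 3].
x_proj = clip(0.0596) = 0.0596
y_proj = clip(-0.2) = -0.2
Step 4: Evaluate f.
f(0.0596, -0.2) = -0.5291


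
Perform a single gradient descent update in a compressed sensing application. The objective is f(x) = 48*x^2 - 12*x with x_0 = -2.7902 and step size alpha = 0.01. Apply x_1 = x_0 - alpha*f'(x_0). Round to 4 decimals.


We compute the gradient at x_0 and apply the update.
f'(x) = 96*x - 12
f'(-2.7902) = 96*-2.7902 - 12 = -279.8592
x_1 = -2.7902 - 0.01*-279.8592 = 0.0084


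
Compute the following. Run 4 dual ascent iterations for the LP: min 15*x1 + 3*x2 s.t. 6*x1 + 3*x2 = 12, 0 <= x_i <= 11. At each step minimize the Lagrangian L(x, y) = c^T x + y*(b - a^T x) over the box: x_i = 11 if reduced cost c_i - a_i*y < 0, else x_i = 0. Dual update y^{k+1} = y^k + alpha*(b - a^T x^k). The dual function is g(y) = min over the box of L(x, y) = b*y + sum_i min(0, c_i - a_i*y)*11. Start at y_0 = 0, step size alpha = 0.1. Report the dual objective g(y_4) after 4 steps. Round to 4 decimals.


Dual ascent for LP: min 15*x1 + 3*x2, 6*x1 + 3*x2 = 12, 0 <= x_i <= 11
Step 1: y^k = 0.0, reduced costs: (15.0, 3.0)
  x^k = (0.0, 0.0), subgradient = b - a^T x = 12.0
  y^{k+1} = 0.0 + 0.1*12.0 = 1.2
Step 2: y^k = 1.2, reduced costs: (7.8, -0.6)
  x^k = (0.0, 11.0), subgradient = b - a^T x = -21.0
  y^{k+1} = 1.2 + 0.1*-21.0 = -0.9
Step 3: y^k = -0.9, reduced costs: (20.4, 5.7)
  x^k = (0.0, 0.0), subgradient = b - a^T x = 12.0
  y^{k+1} = -0.9 + 0.1*12.0 = 0.3
Step 4: y^k = 0.3, reduced costs: (13.2, 2.1)
  x^k = (0.0, 0.0), subgradient = b - a^T x = 12.0
  y^{k+1} = 0.3 + 0.1*12.0 = 1.5
Dual objective at y_4 = 1.5: reduced costs (6.0, -1.5), box minimizer x = (0.0, 11.0)
g(y_4) = b*y + (c1 - a1*y)*x1 + (c2 - a2*y)*x2 = 12*1.5 + 6.0*0.0 + (-1.5)*11.0 = 18.0 + 0.0 - 16.5 = 1.5


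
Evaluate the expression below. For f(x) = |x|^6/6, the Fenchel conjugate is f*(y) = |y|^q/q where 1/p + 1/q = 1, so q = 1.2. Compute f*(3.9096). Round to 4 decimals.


The conjugate exponent q satisfies 1/p + 1/q = 1.
p = 6, so q = 6/(6 - 1) = 1.2
|y|^q = 3.9096^1.2 = 5.1352
f*(3.9096) = 5.1352 / 1.2 = 4.2793


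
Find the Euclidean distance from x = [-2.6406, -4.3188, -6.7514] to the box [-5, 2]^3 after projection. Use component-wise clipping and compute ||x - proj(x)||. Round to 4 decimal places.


Project each component onto [-5, 2].
clip(-2.6406) = -2.6406, clip(-4.3188) = -4.3188, clip(-6.7514) = -5.0
Projection = [-2.6406, -4.3188, -5.0]
Squared diffs: [0.0, 0.0, 3.0674]
Distance = sqrt(3.0674) = 1.7514


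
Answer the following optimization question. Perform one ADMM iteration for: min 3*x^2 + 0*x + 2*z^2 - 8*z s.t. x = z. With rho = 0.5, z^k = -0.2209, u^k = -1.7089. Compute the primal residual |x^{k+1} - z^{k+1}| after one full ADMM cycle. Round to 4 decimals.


ADMM iteration with rho = 0.5, z^k = -0.2209, u^k = -1.7089
Step 1: x-update.
Minimize 3*x^2 + 0*x + (0.5/2)*(x + 0.2209 - 1.7089)^2
FOC: (2*3 + 0.5)*x = 0 + 0.5*(-0.2209 + 1.7089)
x^{k+1} = 0.1145
Step 2: z-update.
Minimize 2*z^2 - 8*z + (0.5/2)*(0.1145 - z - 1.7089)^2
FOC: (2*2 + 0.5)*z = 8 + 0.5*(0.1145 - 1.7089)
z^{k+1} = 1.6006
Step 3: u-update.
u^{k+1} = -1.7089 + 0.1145 - 1.6006 = -3.1951
Step 4: Primal residual = |0.1145 - 1.6006| = 1.4862


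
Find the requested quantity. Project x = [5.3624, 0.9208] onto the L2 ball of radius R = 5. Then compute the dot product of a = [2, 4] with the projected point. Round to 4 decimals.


Step 1: Compute ||x|| (intermediates to 6 decimals).
||x|| = sqrt(5.3624^2 + 0.9208^2) = 5.440883
Step 2: Project.
Since ||x|| > R, scale = R/||x|| = 5/5.440883 = 0.918968, proj(x) = scale * x
proj(x) = [4.927874, 0.846186]
Step 3: Dot product.
a^T * proj(x) = 2*4.927874 + 4*0.846186 = 13.2405


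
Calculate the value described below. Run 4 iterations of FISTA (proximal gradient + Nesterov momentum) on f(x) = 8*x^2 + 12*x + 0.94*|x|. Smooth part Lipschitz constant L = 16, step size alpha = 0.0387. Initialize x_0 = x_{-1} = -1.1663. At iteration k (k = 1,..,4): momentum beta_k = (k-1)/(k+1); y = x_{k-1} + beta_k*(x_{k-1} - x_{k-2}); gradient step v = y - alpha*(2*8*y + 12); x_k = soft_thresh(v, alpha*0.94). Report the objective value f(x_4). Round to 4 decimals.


FISTA on f(x) = 8*x^2 + 12*x + 0.94*|x|
L = 16, alpha = 0.0387
Iteration 1: beta = 0.0, y = -1.1663 + 0.0*(-1.1663 + 1.1663) = -1.1663
  grad(y) = -6.6608, v = y - alpha*grad = -0.9085
  prox(v) = soft_thresh(-0.9085, 0.0364) = -0.8721
Iteration 2: beta = 0.3333, y = -0.8721 + 0.3333*(-0.8721 + 1.1663) = -0.7741
  grad(y) = -0.3856, v = y - alpha*grad = -0.7592
  prox(v) = soft_thresh(-0.7592, 0.0364) = -0.7228
Iteration 3: beta = 0.5, y = -0.7228 + 0.5*(-0.7228 + 0.8721) = -0.6481
  grad(y) = 1.63, v = y - alpha*grad = -0.7112
  prox(v) = soft_thresh(-0.7112, 0.0364) = -0.6748
Iteration 4: beta = 0.6, y = -0.6748 + 0.6*(-0.6748 + 0.7228) = -0.646
  grad(y) = 1.6633, v = y - alpha*grad = -0.7104
  prox(v) = soft_thresh(-0.7104, 0.0364) = -0.674
f(x_4) = 8*(-0.674)^2 + 12*(-0.674) + 0.94*|-0.674| = -3.8202


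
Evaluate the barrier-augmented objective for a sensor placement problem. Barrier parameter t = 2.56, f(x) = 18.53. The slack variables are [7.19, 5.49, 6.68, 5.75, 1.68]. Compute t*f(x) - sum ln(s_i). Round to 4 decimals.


Step 1: Compute log-barrier.
ln values: [1.9727, 1.7029, 1.8991, 1.7492, 0.5188]
phi = -(1.9727 + 1.7029 + 1.8991 + 1.7492 + 0.5188) = -7.8427
Step 2: Compute augmented objective.
t*f(x) = 2.56*18.53 = 47.4368
Total = 47.4368 - 7.8427 = 39.5941


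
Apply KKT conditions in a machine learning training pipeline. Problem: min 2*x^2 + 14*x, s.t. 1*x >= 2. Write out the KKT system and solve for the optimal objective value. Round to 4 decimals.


Step 1: Try lambda = 0 (constraint inactive).
x_unc = -14/(2*2) = -3.5
Check: 1*-3.5 = -3.5 < 2 -- violated!
Step 2: Constraint must be active: 1*x = 2
x* = 2/1 = 2.0
lambda = (2*2*2.0 + 14)/1 = 22.0
Step 3: Compute optimal value.
f(x*) = 2*2.0^2 + 14*2.0 = 36.0


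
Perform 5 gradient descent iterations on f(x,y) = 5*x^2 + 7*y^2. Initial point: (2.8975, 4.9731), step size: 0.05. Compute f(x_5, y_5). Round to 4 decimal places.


Gradient descent on f(x,y) = 5*x^2 + 7*y^2.
Starting point: (2.8975, 4.9731), alpha = 0.05
Step 1: grad_x = 2*5*2.8975 = 28.975, grad_y = 2*7*4.9731 = 69.6234
  x_1 = 2.8975 - 0.05*28.975 = 1.4488
  y_1 = 4.9731 - 0.05*69.6234 = 1.4919
Step 2: grad_x = 2*5*1.4488 = 14.4875, grad_y = 2*7*1.4919 = 20.887
  x_2 = 1.4488 - 0.05*14.4875 = 0.7244
  y_2 = 1.4919 - 0.05*20.887 = 0.4476
Step 3: grad_x = 2*5*0.7244 = 7.2438, grad_y = 2*7*0.4476 = 6.2661
  x_3 = 0.7244 - 0.05*7.2438 = 0.3622
  y_3 = 0.4476 - 0.05*6.2661 = 0.1343
Step 4: grad_x = 2*5*0.3622 = 3.6219, grad_y = 2*7*0.1343 = 1.8798
  x_4 = 0.3622 - 0.05*3.6219 = 0.1811
  y_4 = 0.1343 - 0.05*1.8798 = 0.0403
Step 5: grad_x = 2*5*0.1811 = 1.8109, grad_y = 2*7*0.0403 = 0.5639
  x_5 = 0.1811 - 0.05*1.8109 = 0.0905
  y_5 = 0.0403 - 0.05*0.5639 = 0.0121
f(0.0905, 0.0121) = 5*0.0905^2 + 7*0.0121^2 = 0.042


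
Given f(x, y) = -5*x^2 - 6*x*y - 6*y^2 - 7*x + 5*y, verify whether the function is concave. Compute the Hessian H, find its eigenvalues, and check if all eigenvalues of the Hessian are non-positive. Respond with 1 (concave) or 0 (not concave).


The Hessian of f(x,y) = -5*x^2 - 6*x*y - 6*y^2 - 7*x + 5*y is:
H = [[-10, -6], [-6, -12]]
Trace = -10 - 12 = -22
Determinant = -10*-12 - (-6)^2 = 84
Discriminant = (-22)^2 - 4*84 = 148.0
Eigenvalues: lambda_1 = -17.0828, lambda_2 = -4.9172
The function is concave.

1


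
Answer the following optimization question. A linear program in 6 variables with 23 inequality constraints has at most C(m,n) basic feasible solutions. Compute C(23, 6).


Each vertex corresponds to some choice of n active constraints out of m, so the number of vertices is at most C(m, n) = m! / (n!(m-n)!).
m = 23, n = 6
Numerator: 23 * 22 * 21 * 20 * 19 * 18
Denominator: 6! = 720
C(23, 6) = 100947


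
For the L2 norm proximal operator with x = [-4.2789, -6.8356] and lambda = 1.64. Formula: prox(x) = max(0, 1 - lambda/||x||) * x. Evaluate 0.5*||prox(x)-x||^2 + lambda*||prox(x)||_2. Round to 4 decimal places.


Step 1: Compute ||x||.
||x|| = 8.0644
Step 2: Compute scaling factor.
scale = max(0, 1 - 1.64/8.0644) = 0.7966
Step 3: prox(x) = [-3.4087, -5.4455]
||prox(x)|| = 6.4244
Step 4: Proximal objective.
0.5*||prox-x||^2 = 1.3448
lambda*||prox|| = 10.536
Total = 11.8808


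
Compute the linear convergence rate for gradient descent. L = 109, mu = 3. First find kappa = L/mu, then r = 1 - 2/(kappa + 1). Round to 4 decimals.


Step 1: Compute the condition number.
kappa = L/mu = 109/3 = 36.3333
Step 2: Compute the convergence rate.
r = 1 - 2/(kappa + 1) = 1 - 2*mu/(L + mu) = (L - mu)/(L + mu) = 106/112 = 0.9464


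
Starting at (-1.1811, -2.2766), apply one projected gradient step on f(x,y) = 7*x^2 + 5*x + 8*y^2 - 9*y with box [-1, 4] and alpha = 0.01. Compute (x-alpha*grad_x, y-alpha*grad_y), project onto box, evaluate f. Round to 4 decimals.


Step 1: Compute gradient at (-1.1811, -2.2766).
grad_x = 2*7*-1.1811 + 5 = -11.5354
grad_y = 2*8*-2.2766 - 9 = -45.4256
Step 2: Gradient step.
x_raw = -1.1811 - 0.01*-11.5354 = -1.0657
y_raw = -2.2766 - 0.01*-45.4256 = -1.8223
Step 3: Project onto [-1, 4].
x_proj = clip(-1.0657) = -1.0
y_proj = clip(-1.8223) = -1.0
Step 4: Evaluate f.
f(-1.0, -1.0) = 19.0


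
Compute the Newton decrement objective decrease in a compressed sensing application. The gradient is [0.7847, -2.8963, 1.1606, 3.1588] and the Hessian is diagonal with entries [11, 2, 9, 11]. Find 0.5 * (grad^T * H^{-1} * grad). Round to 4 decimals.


Step 1: H is diagonal, so H^(-1) * g = [0.0713, -1.4482, 0.129, 0.2872].
Step 2: g^T H^(-1) g = sum_i g_i^2 / H_ii
  = (0.7847)^2/11 + (-2.8963)^2/2 + (1.1606)^2/9 + (3.1588)^2/11
  = 0.056 + 4.1943 + 0.1497 + 0.9071 = 5.307
Step 3: Objective decrease = 0.5 * g^T H^(-1) g = 2.6535


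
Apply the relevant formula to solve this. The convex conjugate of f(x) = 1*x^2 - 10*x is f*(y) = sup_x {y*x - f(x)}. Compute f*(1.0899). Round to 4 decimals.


f*(y) = sup_x {y*x - a*x^2 - b*x} = sup_x {(y-b)*x - a*x^2}
FOC: (y - b) - 2a*x = 0 => x* = (y - b)/(2a)
x* = (1.0899 + 10)/(2*1) = 5.545
f*(1.0899) = (y-b)^2/(4a) = (1.0899 + 10)^2/(4*1)
= 122.9859/4 = 30.7465


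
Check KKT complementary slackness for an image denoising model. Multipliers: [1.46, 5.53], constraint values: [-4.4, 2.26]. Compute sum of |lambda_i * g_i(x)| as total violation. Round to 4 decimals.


KKT complementary slackness check:
lambda_1 * g_1 = 1.46 * -4.4 = -6.424
lambda_2 * g_2 = 5.53 * 2.26 = 12.4978
Total violation = 6.424 + 12.4978 = 18.9218
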